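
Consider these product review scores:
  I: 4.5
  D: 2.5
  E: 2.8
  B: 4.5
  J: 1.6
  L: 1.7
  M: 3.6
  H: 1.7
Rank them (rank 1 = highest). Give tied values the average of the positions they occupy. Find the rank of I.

Sorted (descending): 4.5, 4.5, 3.6, 2.8, 2.5, 1.7, 1.7, 1.6
The 2 values of 4.5 occupy positions 1–2 → average rank (1+2)/2 = 1.5.
The 2 values of 1.7 occupy positions 6–7 → average rank (6+7)/2 = 6.5.
I has value 4.5 → rank 1.5.

1.5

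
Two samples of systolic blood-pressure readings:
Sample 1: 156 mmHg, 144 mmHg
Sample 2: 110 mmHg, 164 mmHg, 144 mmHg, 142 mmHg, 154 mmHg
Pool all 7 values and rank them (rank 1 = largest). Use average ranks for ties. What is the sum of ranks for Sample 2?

Sorted (descending): 164, 156, 154, 144, 144, 142, 110
The 2 values of 144 occupy positions 4–5 → average rank (4+5)/2 = 4.5.
Sample 2 values → pooled ranks: 110→7, 164→1, 144→4.5, 142→6, 154→3
Rank sum = 7 + 1 + 4.5 + 6 + 3 = 21.5

21.5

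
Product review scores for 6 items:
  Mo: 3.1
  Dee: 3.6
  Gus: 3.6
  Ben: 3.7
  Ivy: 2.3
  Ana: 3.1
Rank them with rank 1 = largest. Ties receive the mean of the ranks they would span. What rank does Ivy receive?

6

Sorted (descending): 3.7, 3.6, 3.6, 3.1, 3.1, 2.3
The 2 values of 3.6 occupy positions 2–3 → average rank (2+3)/2 = 2.5.
The 2 values of 3.1 occupy positions 4–5 → average rank (4+5)/2 = 4.5.
Ivy has value 2.3 → rank 6.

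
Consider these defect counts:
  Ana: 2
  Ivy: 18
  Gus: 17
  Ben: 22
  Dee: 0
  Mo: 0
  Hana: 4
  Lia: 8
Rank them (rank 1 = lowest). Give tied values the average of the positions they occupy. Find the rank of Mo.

Sorted (ascending): 0, 0, 2, 4, 8, 17, 18, 22
The 2 values of 0 occupy positions 1–2 → average rank (1+2)/2 = 1.5.
Mo has value 0 → rank 1.5.

1.5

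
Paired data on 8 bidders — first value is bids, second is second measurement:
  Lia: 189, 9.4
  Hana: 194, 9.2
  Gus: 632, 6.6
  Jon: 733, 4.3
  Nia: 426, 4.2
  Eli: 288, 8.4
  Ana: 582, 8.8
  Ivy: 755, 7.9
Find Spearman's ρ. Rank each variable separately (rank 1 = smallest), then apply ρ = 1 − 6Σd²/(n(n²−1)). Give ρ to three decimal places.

Ranks of variable 1: 1, 2, 6, 7, 4, 3, 5, 8
Ranks of variable 2: 8, 7, 3, 2, 1, 5, 6, 4
d = r₁ − r₂: -7, -5, 3, 5, 3, -2, -1, 4
d²: 49, 25, 9, 25, 9, 4, 1, 16; Σd² = 138
ρ = 1 − 6·138/(8·63) = 1 − 828/504 = -0.643

-0.643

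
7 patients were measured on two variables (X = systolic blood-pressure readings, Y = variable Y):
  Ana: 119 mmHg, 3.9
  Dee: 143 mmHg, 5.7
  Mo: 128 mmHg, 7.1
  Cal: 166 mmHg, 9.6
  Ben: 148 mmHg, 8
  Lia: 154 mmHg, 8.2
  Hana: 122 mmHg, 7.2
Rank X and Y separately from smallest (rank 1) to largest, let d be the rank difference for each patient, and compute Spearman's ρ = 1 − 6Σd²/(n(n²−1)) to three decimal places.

Ranks of variable 1: 1, 4, 3, 7, 5, 6, 2
Ranks of variable 2: 1, 2, 3, 7, 5, 6, 4
d = r₁ − r₂: 0, 2, 0, 0, 0, 0, -2
d²: 0, 4, 0, 0, 0, 0, 4; Σd² = 8
ρ = 1 − 6·8/(7·48) = 1 − 48/336 = 0.857

0.857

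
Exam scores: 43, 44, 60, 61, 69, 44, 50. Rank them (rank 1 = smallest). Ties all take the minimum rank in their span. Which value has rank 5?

Sorted (ascending): 43, 44, 44, 50, 60, 61, 69
The 2 values of 44 occupy positions 2–3 → each gets rank 2.
Rank 5 → value 60.

60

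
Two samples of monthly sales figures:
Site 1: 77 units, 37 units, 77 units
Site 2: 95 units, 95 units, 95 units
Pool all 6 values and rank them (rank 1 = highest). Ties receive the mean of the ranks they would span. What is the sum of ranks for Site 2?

6

Sorted (descending): 95, 95, 95, 77, 77, 37
The 3 values of 95 occupy positions 1–3 → average rank 2.
The 2 values of 77 occupy positions 4–5 → average rank (4+5)/2 = 4.5.
Site 2 values → pooled ranks: 95→2, 95→2, 95→2
Rank sum = 2 + 2 + 2 = 6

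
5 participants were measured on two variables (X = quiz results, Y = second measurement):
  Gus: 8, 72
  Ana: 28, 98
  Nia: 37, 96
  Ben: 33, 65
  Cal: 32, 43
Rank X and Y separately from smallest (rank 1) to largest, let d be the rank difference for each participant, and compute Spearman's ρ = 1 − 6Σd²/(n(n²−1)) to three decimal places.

Ranks of variable 1: 1, 2, 5, 4, 3
Ranks of variable 2: 3, 5, 4, 2, 1
d = r₁ − r₂: -2, -3, 1, 2, 2
d²: 4, 9, 1, 4, 4; Σd² = 22
ρ = 1 − 6·22/(5·24) = 1 − 132/120 = -0.100

-0.100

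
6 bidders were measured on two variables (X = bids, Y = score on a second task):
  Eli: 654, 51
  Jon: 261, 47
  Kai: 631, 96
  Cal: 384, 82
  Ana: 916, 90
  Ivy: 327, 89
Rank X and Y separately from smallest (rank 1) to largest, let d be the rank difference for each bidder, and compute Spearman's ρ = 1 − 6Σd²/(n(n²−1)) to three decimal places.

Ranks of variable 1: 5, 1, 4, 3, 6, 2
Ranks of variable 2: 2, 1, 6, 3, 5, 4
d = r₁ − r₂: 3, 0, -2, 0, 1, -2
d²: 9, 0, 4, 0, 1, 4; Σd² = 18
ρ = 1 − 6·18/(6·35) = 1 − 108/210 = 0.486

0.486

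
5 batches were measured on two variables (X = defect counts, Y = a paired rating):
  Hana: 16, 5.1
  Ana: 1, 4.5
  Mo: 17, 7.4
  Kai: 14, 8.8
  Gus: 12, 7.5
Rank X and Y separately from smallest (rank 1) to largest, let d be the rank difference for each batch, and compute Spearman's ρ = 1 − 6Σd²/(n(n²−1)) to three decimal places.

Ranks of variable 1: 4, 1, 5, 3, 2
Ranks of variable 2: 2, 1, 3, 5, 4
d = r₁ − r₂: 2, 0, 2, -2, -2
d²: 4, 0, 4, 4, 4; Σd² = 16
ρ = 1 − 6·16/(5·24) = 1 − 96/120 = 0.200

0.200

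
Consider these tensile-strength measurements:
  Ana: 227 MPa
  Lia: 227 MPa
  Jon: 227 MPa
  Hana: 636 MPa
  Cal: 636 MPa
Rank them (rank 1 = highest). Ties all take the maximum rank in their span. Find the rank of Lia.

5

Sorted (descending): 636, 636, 227, 227, 227
The 2 values of 636 occupy positions 1–2 → each gets rank 2.
The 3 values of 227 occupy positions 3–5 → each gets rank 5.
Lia has value 227 MPa → rank 5.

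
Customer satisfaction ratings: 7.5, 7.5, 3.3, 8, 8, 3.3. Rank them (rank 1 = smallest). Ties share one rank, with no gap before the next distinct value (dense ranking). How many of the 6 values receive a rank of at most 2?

Sorted (ascending): 3.3, 3.3, 7.5, 7.5, 8, 8
The 2 values of 3.3 share dense rank 1.
The 2 values of 7.5 share dense rank 2.
The 2 values of 8 share dense rank 3.
Ranks ≤ 2: {1, 1, 2, 2} → 4 values.

4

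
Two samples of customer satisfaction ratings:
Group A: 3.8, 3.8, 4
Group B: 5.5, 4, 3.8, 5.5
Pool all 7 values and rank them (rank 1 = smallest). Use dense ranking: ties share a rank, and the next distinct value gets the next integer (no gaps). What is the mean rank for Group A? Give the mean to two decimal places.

Sorted (ascending): 3.8, 3.8, 3.8, 4, 4, 5.5, 5.5
The 3 values of 3.8 share dense rank 1.
The 2 values of 4 share dense rank 2.
The 2 values of 5.5 share dense rank 3.
Group A values → pooled ranks: 3.8→1, 3.8→1, 4→2
Mean rank = (1 + 1 + 2) / 3 = 1.33

1.33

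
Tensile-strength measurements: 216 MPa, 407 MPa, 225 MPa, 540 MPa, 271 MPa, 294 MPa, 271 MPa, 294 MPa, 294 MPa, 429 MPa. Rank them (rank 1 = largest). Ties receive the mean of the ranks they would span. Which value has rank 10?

Sorted (descending): 540, 429, 407, 294, 294, 294, 271, 271, 225, 216
The 3 values of 294 occupy positions 4–6 → average rank 5.
The 2 values of 271 occupy positions 7–8 → average rank (7+8)/2 = 7.5.
Rank 10 → value 216.

216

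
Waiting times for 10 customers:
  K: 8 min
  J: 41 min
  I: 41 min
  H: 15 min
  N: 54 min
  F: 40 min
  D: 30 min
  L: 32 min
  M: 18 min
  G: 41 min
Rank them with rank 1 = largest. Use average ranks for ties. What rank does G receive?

Sorted (descending): 54, 41, 41, 41, 40, 32, 30, 18, 15, 8
The 3 values of 41 occupy positions 2–4 → average rank 3.
G has value 41 min → rank 3.

3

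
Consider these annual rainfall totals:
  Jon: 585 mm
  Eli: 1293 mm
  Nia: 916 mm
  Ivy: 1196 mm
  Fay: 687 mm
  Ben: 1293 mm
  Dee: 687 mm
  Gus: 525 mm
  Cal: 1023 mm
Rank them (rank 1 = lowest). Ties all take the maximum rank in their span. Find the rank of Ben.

9

Sorted (ascending): 525, 585, 687, 687, 916, 1023, 1196, 1293, 1293
The 2 values of 687 occupy positions 3–4 → each gets rank 4.
The 2 values of 1293 occupy positions 8–9 → each gets rank 9.
Ben has value 1293 mm → rank 9.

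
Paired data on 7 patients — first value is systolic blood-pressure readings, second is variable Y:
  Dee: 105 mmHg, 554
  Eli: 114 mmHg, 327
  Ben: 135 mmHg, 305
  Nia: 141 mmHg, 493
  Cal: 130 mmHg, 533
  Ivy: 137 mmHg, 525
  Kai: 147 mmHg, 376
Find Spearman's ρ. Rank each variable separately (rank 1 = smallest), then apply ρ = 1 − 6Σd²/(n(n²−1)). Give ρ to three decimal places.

Ranks of variable 1: 1, 2, 4, 6, 3, 5, 7
Ranks of variable 2: 7, 2, 1, 4, 6, 5, 3
d = r₁ − r₂: -6, 0, 3, 2, -3, 0, 4
d²: 36, 0, 9, 4, 9, 0, 16; Σd² = 74
ρ = 1 − 6·74/(7·48) = 1 − 444/336 = -0.321

-0.321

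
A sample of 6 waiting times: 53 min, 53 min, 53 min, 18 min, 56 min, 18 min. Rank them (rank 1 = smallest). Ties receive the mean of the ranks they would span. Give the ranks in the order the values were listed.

4, 4, 4, 1.5, 6, 1.5

Sorted (ascending): 18, 18, 53, 53, 53, 56
The 2 values of 18 occupy positions 1–2 → average rank (1+2)/2 = 1.5.
The 3 values of 53 occupy positions 3–5 → average rank 4.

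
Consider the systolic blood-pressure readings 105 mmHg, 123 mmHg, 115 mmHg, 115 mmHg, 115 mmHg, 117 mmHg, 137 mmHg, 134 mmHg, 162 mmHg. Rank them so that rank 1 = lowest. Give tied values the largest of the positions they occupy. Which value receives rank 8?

Sorted (ascending): 105, 115, 115, 115, 117, 123, 134, 137, 162
The 3 values of 115 occupy positions 2–4 → each gets rank 4.
Rank 8 → value 137.

137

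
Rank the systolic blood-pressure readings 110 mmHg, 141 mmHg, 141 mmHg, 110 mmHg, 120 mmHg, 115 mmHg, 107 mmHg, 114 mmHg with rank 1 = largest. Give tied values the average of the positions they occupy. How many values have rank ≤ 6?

5

Sorted (descending): 141, 141, 120, 115, 114, 110, 110, 107
The 2 values of 141 occupy positions 1–2 → average rank (1+2)/2 = 1.5.
The 2 values of 110 occupy positions 6–7 → average rank (6+7)/2 = 6.5.
Ranks ≤ 6: {1.5, 1.5, 3, 4, 5} → 5 values.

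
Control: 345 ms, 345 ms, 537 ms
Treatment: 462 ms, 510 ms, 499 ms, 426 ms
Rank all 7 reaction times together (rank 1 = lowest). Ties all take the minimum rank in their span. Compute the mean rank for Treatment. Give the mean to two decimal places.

Sorted (ascending): 345, 345, 426, 462, 499, 510, 537
The 2 values of 345 occupy positions 1–2 → each gets rank 1.
Treatment values → pooled ranks: 462→4, 510→6, 499→5, 426→3
Mean rank = (4 + 6 + 5 + 3) / 4 = 4.50

4.50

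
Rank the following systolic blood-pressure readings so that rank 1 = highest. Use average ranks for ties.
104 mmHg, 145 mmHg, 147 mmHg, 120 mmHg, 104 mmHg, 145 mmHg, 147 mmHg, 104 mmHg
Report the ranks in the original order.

7, 3.5, 1.5, 5, 7, 3.5, 1.5, 7

Sorted (descending): 147, 147, 145, 145, 120, 104, 104, 104
The 2 values of 147 occupy positions 1–2 → average rank (1+2)/2 = 1.5.
The 2 values of 145 occupy positions 3–4 → average rank (3+4)/2 = 3.5.
The 3 values of 104 occupy positions 6–8 → average rank 7.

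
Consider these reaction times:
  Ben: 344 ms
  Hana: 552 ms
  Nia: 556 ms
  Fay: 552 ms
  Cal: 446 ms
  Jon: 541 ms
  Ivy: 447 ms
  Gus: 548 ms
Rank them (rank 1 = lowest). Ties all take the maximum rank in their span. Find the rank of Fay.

7

Sorted (ascending): 344, 446, 447, 541, 548, 552, 552, 556
The 2 values of 552 occupy positions 6–7 → each gets rank 7.
Fay has value 552 ms → rank 7.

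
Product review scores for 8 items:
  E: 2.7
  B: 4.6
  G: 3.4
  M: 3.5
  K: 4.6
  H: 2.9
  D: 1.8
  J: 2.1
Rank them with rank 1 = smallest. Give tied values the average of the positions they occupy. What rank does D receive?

Sorted (ascending): 1.8, 2.1, 2.7, 2.9, 3.4, 3.5, 4.6, 4.6
The 2 values of 4.6 occupy positions 7–8 → average rank (7+8)/2 = 7.5.
D has value 1.8 → rank 1.

1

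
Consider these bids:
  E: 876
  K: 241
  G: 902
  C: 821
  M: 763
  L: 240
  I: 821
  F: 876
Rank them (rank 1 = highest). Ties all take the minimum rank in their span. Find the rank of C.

4

Sorted (descending): 902, 876, 876, 821, 821, 763, 241, 240
The 2 values of 876 occupy positions 2–3 → each gets rank 2.
The 2 values of 821 occupy positions 4–5 → each gets rank 4.
C has value 821 → rank 4.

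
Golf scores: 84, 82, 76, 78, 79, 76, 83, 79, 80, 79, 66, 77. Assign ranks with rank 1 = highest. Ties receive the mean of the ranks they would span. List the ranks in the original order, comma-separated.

Sorted (descending): 84, 83, 82, 80, 79, 79, 79, 78, 77, 76, 76, 66
The 3 values of 79 occupy positions 5–7 → average rank 6.
The 2 values of 76 occupy positions 10–11 → average rank (10+11)/2 = 10.5.

1, 3, 10.5, 8, 6, 10.5, 2, 6, 4, 6, 12, 9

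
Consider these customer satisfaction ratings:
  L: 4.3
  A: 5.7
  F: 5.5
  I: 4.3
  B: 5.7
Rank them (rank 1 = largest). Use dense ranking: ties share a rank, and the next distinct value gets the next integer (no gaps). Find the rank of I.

3

Sorted (descending): 5.7, 5.7, 5.5, 4.3, 4.3
The 2 values of 5.7 share dense rank 1.
The 2 values of 4.3 share dense rank 3.
Remaining distinct values take the next consecutive integers.
I has value 4.3 → rank 3.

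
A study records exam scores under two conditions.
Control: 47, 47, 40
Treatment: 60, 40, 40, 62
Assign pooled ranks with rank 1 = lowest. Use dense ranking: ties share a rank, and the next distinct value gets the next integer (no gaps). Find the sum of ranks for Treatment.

9

Sorted (ascending): 40, 40, 40, 47, 47, 60, 62
The 3 values of 40 share dense rank 1.
The 2 values of 47 share dense rank 2.
Remaining distinct values take the next consecutive integers.
Treatment values → pooled ranks: 60→3, 40→1, 40→1, 62→4
Rank sum = 3 + 1 + 1 + 4 = 9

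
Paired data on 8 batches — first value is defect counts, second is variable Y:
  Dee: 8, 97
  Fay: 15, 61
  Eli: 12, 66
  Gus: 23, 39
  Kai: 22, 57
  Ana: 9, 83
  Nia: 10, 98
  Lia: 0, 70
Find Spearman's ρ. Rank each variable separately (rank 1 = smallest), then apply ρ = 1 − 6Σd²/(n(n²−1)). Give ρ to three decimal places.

Ranks of variable 1: 2, 6, 5, 8, 7, 3, 4, 1
Ranks of variable 2: 7, 3, 4, 1, 2, 6, 8, 5
d = r₁ − r₂: -5, 3, 1, 7, 5, -3, -4, -4
d²: 25, 9, 1, 49, 25, 9, 16, 16; Σd² = 150
ρ = 1 − 6·150/(8·63) = 1 − 900/504 = -0.786

-0.786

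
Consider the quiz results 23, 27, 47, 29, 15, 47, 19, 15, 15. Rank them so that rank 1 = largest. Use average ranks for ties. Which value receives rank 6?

Sorted (descending): 47, 47, 29, 27, 23, 19, 15, 15, 15
The 2 values of 47 occupy positions 1–2 → average rank (1+2)/2 = 1.5.
The 3 values of 15 occupy positions 7–9 → average rank 8.
Rank 6 → value 19.

19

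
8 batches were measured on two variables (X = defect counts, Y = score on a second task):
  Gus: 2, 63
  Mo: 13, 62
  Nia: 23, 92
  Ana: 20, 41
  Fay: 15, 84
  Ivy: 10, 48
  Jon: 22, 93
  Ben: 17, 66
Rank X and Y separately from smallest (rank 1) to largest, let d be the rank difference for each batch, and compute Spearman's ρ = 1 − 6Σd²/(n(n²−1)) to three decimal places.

Ranks of variable 1: 1, 3, 8, 6, 4, 2, 7, 5
Ranks of variable 2: 4, 3, 7, 1, 6, 2, 8, 5
d = r₁ − r₂: -3, 0, 1, 5, -2, 0, -1, 0
d²: 9, 0, 1, 25, 4, 0, 1, 0; Σd² = 40
ρ = 1 − 6·40/(8·63) = 1 − 240/504 = 0.524

0.524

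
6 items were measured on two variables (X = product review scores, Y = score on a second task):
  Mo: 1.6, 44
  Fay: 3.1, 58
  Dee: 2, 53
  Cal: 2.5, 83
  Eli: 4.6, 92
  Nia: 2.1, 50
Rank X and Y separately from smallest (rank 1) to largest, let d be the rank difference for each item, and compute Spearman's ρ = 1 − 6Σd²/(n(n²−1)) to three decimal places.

0.886

Ranks of variable 1: 1, 5, 2, 4, 6, 3
Ranks of variable 2: 1, 4, 3, 5, 6, 2
d = r₁ − r₂: 0, 1, -1, -1, 0, 1
d²: 0, 1, 1, 1, 0, 1; Σd² = 4
ρ = 1 − 6·4/(6·35) = 1 − 24/210 = 0.886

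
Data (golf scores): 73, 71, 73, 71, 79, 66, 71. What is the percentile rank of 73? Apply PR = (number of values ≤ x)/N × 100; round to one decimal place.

N = 7.
Strictly below 73: 4. Equal to 73: 2.
PR = 6/7 × 100 = 85.7

85.7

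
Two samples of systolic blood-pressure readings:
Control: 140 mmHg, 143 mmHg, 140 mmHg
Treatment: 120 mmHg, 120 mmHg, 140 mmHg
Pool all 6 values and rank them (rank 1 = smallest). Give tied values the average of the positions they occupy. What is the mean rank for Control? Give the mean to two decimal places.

Sorted (ascending): 120, 120, 140, 140, 140, 143
The 2 values of 120 occupy positions 1–2 → average rank (1+2)/2 = 1.5.
The 3 values of 140 occupy positions 3–5 → average rank 4.
Control values → pooled ranks: 140→4, 143→6, 140→4
Mean rank = (4 + 6 + 4) / 3 = 4.67

4.67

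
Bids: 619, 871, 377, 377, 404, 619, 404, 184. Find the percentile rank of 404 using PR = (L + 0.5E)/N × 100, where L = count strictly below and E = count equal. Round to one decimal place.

50.0

N = 8.
Strictly below 404: 3. Equal to 404: 2.
PR = (3 + 0.5·2)/8 × 100 = 50.0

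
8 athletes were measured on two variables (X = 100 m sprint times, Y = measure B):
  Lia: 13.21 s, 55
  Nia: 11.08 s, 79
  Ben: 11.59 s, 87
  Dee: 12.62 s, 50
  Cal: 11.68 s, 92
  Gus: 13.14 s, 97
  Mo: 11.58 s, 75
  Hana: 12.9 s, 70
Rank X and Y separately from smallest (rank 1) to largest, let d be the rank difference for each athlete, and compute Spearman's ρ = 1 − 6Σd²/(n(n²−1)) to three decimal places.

Ranks of variable 1: 8, 1, 3, 5, 4, 7, 2, 6
Ranks of variable 2: 2, 5, 6, 1, 7, 8, 4, 3
d = r₁ − r₂: 6, -4, -3, 4, -3, -1, -2, 3
d²: 36, 16, 9, 16, 9, 1, 4, 9; Σd² = 100
ρ = 1 − 6·100/(8·63) = 1 − 600/504 = -0.190

-0.190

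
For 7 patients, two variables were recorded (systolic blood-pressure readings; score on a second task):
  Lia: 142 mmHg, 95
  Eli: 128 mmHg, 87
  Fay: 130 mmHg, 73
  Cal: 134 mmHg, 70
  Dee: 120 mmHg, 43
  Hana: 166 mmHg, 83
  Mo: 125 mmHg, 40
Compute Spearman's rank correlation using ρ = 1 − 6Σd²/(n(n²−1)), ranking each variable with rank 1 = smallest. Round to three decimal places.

0.643

Ranks of variable 1: 6, 3, 4, 5, 1, 7, 2
Ranks of variable 2: 7, 6, 4, 3, 2, 5, 1
d = r₁ − r₂: -1, -3, 0, 2, -1, 2, 1
d²: 1, 9, 0, 4, 1, 4, 1; Σd² = 20
ρ = 1 − 6·20/(7·48) = 1 − 120/336 = 0.643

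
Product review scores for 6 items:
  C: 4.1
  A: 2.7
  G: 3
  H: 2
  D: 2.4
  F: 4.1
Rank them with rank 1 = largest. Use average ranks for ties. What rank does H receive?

Sorted (descending): 4.1, 4.1, 3, 2.7, 2.4, 2
The 2 values of 4.1 occupy positions 1–2 → average rank (1+2)/2 = 1.5.
H has value 2 → rank 6.

6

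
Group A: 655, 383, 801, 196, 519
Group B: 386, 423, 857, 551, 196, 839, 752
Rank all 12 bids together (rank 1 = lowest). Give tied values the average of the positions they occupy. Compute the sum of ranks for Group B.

Sorted (ascending): 196, 196, 383, 386, 423, 519, 551, 655, 752, 801, 839, 857
The 2 values of 196 occupy positions 1–2 → average rank (1+2)/2 = 1.5.
Group B values → pooled ranks: 386→4, 423→5, 857→12, 551→7, 196→1.5, 839→11, 752→9
Rank sum = 4 + 5 + 12 + 7 + 1.5 + 11 + 9 = 49.5

49.5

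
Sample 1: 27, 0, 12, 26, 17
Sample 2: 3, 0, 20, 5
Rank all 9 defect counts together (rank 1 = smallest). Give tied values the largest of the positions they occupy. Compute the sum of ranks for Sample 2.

16

Sorted (ascending): 0, 0, 3, 5, 12, 17, 20, 26, 27
The 2 values of 0 occupy positions 1–2 → each gets rank 2.
Sample 2 values → pooled ranks: 3→3, 0→2, 20→7, 5→4
Rank sum = 3 + 2 + 7 + 4 = 16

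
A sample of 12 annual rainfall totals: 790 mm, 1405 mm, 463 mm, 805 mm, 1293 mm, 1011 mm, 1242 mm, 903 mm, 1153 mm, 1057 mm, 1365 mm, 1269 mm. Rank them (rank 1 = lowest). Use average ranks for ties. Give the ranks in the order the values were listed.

Sorted (ascending): 463, 790, 805, 903, 1011, 1057, 1153, 1242, 1269, 1293, 1365, 1405
No ties — each value takes its position as its rank.

2, 12, 1, 3, 10, 5, 8, 4, 7, 6, 11, 9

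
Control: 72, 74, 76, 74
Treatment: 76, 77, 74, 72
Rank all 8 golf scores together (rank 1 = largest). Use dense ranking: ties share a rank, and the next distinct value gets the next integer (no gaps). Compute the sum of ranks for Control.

Sorted (descending): 77, 76, 76, 74, 74, 74, 72, 72
The 2 values of 76 share dense rank 2.
The 3 values of 74 share dense rank 3.
The 2 values of 72 share dense rank 4.
Remaining distinct values take the next consecutive integers.
Control values → pooled ranks: 72→4, 74→3, 76→2, 74→3
Rank sum = 4 + 3 + 2 + 3 = 12

12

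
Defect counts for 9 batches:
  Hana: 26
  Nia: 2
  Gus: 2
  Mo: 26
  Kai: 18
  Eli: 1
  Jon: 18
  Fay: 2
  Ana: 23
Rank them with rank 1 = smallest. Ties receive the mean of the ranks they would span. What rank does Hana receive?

Sorted (ascending): 1, 2, 2, 2, 18, 18, 23, 26, 26
The 3 values of 2 occupy positions 2–4 → average rank 3.
The 2 values of 18 occupy positions 5–6 → average rank (5+6)/2 = 5.5.
The 2 values of 26 occupy positions 8–9 → average rank (8+9)/2 = 8.5.
Hana has value 26 → rank 8.5.

8.5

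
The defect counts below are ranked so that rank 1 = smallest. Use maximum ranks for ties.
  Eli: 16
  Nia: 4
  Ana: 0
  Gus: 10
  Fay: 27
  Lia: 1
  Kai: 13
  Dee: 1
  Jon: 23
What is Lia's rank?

3

Sorted (ascending): 0, 1, 1, 4, 10, 13, 16, 23, 27
The 2 values of 1 occupy positions 2–3 → each gets rank 3.
Lia has value 1 → rank 3.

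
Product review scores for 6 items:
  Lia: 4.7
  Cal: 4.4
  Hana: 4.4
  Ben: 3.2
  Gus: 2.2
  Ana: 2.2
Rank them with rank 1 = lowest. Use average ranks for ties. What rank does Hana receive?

4.5

Sorted (ascending): 2.2, 2.2, 3.2, 4.4, 4.4, 4.7
The 2 values of 2.2 occupy positions 1–2 → average rank (1+2)/2 = 1.5.
The 2 values of 4.4 occupy positions 4–5 → average rank (4+5)/2 = 4.5.
Hana has value 4.4 → rank 4.5.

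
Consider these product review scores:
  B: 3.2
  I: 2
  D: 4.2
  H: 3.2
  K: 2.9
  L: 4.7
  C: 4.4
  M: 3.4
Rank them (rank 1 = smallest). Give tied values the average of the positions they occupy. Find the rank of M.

Sorted (ascending): 2, 2.9, 3.2, 3.2, 3.4, 4.2, 4.4, 4.7
The 2 values of 3.2 occupy positions 3–4 → average rank (3+4)/2 = 3.5.
M has value 3.4 → rank 5.

5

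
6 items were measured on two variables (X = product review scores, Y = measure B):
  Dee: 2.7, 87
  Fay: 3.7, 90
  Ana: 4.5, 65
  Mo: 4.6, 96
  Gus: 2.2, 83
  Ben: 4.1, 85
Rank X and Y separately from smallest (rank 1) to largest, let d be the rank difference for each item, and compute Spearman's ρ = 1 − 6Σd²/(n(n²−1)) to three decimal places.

Ranks of variable 1: 2, 3, 5, 6, 1, 4
Ranks of variable 2: 4, 5, 1, 6, 2, 3
d = r₁ − r₂: -2, -2, 4, 0, -1, 1
d²: 4, 4, 16, 0, 1, 1; Σd² = 26
ρ = 1 − 6·26/(6·35) = 1 − 156/210 = 0.257

0.257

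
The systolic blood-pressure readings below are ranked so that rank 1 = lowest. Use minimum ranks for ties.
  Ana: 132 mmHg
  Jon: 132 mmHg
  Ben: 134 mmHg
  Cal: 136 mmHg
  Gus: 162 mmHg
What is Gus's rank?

5

Sorted (ascending): 132, 132, 134, 136, 162
The 2 values of 132 occupy positions 1–2 → each gets rank 1.
Gus has value 162 mmHg → rank 5.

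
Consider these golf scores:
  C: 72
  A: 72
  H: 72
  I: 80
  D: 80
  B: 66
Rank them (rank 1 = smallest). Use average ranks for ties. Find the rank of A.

3

Sorted (ascending): 66, 72, 72, 72, 80, 80
The 3 values of 72 occupy positions 2–4 → average rank 3.
The 2 values of 80 occupy positions 5–6 → average rank (5+6)/2 = 5.5.
A has value 72 → rank 3.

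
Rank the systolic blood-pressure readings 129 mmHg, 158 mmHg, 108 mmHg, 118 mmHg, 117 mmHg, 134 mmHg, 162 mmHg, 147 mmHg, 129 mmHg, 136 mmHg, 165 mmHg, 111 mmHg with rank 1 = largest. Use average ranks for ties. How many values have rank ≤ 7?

Sorted (descending): 165, 162, 158, 147, 136, 134, 129, 129, 118, 117, 111, 108
The 2 values of 129 occupy positions 7–8 → average rank (7+8)/2 = 7.5.
Ranks ≤ 7: {1, 2, 3, 4, 5, 6} → 6 values.

6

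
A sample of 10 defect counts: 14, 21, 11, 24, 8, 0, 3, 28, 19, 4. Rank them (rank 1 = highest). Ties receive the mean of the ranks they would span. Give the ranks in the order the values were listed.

5, 3, 6, 2, 7, 10, 9, 1, 4, 8

Sorted (descending): 28, 24, 21, 19, 14, 11, 8, 4, 3, 0
No ties — each value takes its position as its rank.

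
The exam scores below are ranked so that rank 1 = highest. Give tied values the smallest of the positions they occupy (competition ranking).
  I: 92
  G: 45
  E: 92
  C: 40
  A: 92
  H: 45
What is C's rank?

6

Sorted (descending): 92, 92, 92, 45, 45, 40
The 3 values of 92 occupy positions 1–3 → each gets rank 1.
The 2 values of 45 occupy positions 4–5 → each gets rank 4.
C has value 40 → rank 6.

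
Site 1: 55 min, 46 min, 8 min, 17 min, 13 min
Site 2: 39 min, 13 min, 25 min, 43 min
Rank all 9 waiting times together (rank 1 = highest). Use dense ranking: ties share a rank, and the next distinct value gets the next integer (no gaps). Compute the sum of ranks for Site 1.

Sorted (descending): 55, 46, 43, 39, 25, 17, 13, 13, 8
The 2 values of 13 share dense rank 7.
Remaining distinct values take the next consecutive integers.
Site 1 values → pooled ranks: 55→1, 46→2, 8→8, 17→6, 13→7
Rank sum = 1 + 2 + 8 + 6 + 7 = 24

24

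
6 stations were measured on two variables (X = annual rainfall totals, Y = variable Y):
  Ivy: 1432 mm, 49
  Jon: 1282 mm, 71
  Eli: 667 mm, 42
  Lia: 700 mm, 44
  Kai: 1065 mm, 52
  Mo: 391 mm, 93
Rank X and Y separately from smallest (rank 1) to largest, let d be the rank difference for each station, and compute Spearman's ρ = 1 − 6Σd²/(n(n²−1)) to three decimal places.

Ranks of variable 1: 6, 5, 2, 3, 4, 1
Ranks of variable 2: 3, 5, 1, 2, 4, 6
d = r₁ − r₂: 3, 0, 1, 1, 0, -5
d²: 9, 0, 1, 1, 0, 25; Σd² = 36
ρ = 1 − 6·36/(6·35) = 1 − 216/210 = -0.029

-0.029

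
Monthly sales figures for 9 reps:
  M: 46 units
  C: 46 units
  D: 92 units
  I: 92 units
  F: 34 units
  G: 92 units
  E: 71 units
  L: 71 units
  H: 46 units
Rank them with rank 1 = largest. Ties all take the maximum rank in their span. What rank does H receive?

Sorted (descending): 92, 92, 92, 71, 71, 46, 46, 46, 34
The 3 values of 92 occupy positions 1–3 → each gets rank 3.
The 2 values of 71 occupy positions 4–5 → each gets rank 5.
The 3 values of 46 occupy positions 6–8 → each gets rank 8.
H has value 46 units → rank 8.

8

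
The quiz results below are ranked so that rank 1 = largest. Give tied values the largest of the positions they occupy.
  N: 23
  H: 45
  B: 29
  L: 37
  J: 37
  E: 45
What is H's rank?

2

Sorted (descending): 45, 45, 37, 37, 29, 23
The 2 values of 45 occupy positions 1–2 → each gets rank 2.
The 2 values of 37 occupy positions 3–4 → each gets rank 4.
H has value 45 → rank 2.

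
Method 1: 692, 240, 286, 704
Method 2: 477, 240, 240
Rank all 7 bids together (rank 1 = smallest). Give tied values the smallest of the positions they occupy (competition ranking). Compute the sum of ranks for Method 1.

18

Sorted (ascending): 240, 240, 240, 286, 477, 692, 704
The 3 values of 240 occupy positions 1–3 → each gets rank 1.
Method 1 values → pooled ranks: 692→6, 240→1, 286→4, 704→7
Rank sum = 6 + 1 + 4 + 7 = 18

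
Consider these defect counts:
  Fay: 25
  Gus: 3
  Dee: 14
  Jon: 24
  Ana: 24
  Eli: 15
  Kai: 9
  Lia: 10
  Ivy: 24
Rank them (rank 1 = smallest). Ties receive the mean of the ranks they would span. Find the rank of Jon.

7

Sorted (ascending): 3, 9, 10, 14, 15, 24, 24, 24, 25
The 3 values of 24 occupy positions 6–8 → average rank 7.
Jon has value 24 → rank 7.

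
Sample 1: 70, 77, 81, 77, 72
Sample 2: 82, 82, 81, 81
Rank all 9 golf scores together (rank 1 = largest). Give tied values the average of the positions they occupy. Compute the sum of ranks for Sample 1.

Sorted (descending): 82, 82, 81, 81, 81, 77, 77, 72, 70
The 2 values of 82 occupy positions 1–2 → average rank (1+2)/2 = 1.5.
The 3 values of 81 occupy positions 3–5 → average rank 4.
The 2 values of 77 occupy positions 6–7 → average rank (6+7)/2 = 6.5.
Sample 1 values → pooled ranks: 70→9, 77→6.5, 81→4, 77→6.5, 72→8
Rank sum = 9 + 6.5 + 4 + 6.5 + 8 = 34

34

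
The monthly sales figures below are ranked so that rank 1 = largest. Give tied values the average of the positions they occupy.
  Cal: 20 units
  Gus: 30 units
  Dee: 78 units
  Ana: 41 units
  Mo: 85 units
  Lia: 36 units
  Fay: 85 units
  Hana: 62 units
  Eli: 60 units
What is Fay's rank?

1.5

Sorted (descending): 85, 85, 78, 62, 60, 41, 36, 30, 20
The 2 values of 85 occupy positions 1–2 → average rank (1+2)/2 = 1.5.
Fay has value 85 units → rank 1.5.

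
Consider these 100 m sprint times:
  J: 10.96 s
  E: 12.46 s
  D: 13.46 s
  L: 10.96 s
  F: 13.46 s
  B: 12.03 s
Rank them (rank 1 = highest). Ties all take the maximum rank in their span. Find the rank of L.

Sorted (descending): 13.46, 13.46, 12.46, 12.03, 10.96, 10.96
The 2 values of 13.46 occupy positions 1–2 → each gets rank 2.
The 2 values of 10.96 occupy positions 5–6 → each gets rank 6.
L has value 10.96 s → rank 6.

6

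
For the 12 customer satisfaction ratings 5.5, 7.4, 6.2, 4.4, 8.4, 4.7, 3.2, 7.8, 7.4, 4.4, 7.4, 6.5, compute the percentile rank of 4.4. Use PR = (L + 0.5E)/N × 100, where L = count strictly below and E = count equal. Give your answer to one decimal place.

16.7

N = 12.
Strictly below 4.4: 1. Equal to 4.4: 2.
PR = (1 + 0.5·2)/12 × 100 = 16.7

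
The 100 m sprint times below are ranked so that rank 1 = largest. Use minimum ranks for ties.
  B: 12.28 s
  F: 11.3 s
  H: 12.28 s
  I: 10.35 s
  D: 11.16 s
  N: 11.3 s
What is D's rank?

Sorted (descending): 12.28, 12.28, 11.3, 11.3, 11.16, 10.35
The 2 values of 12.28 occupy positions 1–2 → each gets rank 1.
The 2 values of 11.3 occupy positions 3–4 → each gets rank 3.
D has value 11.16 s → rank 5.

5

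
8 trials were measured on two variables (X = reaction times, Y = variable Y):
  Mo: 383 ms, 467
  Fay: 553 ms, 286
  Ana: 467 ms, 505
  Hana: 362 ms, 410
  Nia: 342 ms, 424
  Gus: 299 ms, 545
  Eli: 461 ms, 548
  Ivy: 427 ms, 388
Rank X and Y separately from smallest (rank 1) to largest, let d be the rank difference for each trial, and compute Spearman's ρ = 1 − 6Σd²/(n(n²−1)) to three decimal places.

-0.238

Ranks of variable 1: 4, 8, 7, 3, 2, 1, 6, 5
Ranks of variable 2: 5, 1, 6, 3, 4, 7, 8, 2
d = r₁ − r₂: -1, 7, 1, 0, -2, -6, -2, 3
d²: 1, 49, 1, 0, 4, 36, 4, 9; Σd² = 104
ρ = 1 − 6·104/(8·63) = 1 − 624/504 = -0.238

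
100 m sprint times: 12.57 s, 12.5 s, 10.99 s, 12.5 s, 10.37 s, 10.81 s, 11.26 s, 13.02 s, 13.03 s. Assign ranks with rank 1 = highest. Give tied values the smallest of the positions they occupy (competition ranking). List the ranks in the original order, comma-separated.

Sorted (descending): 13.03, 13.02, 12.57, 12.5, 12.5, 11.26, 10.99, 10.81, 10.37
The 2 values of 12.5 occupy positions 4–5 → each gets rank 4.

3, 4, 7, 4, 9, 8, 6, 2, 1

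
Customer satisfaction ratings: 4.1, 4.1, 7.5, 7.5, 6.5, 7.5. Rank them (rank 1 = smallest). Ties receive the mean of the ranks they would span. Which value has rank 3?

Sorted (ascending): 4.1, 4.1, 6.5, 7.5, 7.5, 7.5
The 2 values of 4.1 occupy positions 1–2 → average rank (1+2)/2 = 1.5.
The 3 values of 7.5 occupy positions 4–6 → average rank 5.
Rank 3 → value 6.5.

6.5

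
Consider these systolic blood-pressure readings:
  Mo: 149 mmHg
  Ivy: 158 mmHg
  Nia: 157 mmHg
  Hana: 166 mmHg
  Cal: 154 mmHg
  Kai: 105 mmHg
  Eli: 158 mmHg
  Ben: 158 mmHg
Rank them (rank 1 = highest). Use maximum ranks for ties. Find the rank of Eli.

Sorted (descending): 166, 158, 158, 158, 157, 154, 149, 105
The 3 values of 158 occupy positions 2–4 → each gets rank 4.
Eli has value 158 mmHg → rank 4.

4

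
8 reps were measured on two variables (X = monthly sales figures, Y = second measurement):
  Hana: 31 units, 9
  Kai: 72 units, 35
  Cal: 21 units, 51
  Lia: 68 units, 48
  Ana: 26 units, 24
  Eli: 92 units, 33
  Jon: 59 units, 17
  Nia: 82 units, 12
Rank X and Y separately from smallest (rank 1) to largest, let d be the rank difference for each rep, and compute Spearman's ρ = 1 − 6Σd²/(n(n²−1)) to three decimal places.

-0.143

Ranks of variable 1: 3, 6, 1, 5, 2, 8, 4, 7
Ranks of variable 2: 1, 6, 8, 7, 4, 5, 3, 2
d = r₁ − r₂: 2, 0, -7, -2, -2, 3, 1, 5
d²: 4, 0, 49, 4, 4, 9, 1, 25; Σd² = 96
ρ = 1 − 6·96/(8·63) = 1 − 576/504 = -0.143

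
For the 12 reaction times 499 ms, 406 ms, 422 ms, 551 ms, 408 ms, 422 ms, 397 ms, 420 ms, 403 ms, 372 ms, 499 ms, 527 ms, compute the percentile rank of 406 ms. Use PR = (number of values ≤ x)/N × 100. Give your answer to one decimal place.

N = 12.
Strictly below 406: 3. Equal to 406: 1.
PR = 4/12 × 100 = 33.3

33.3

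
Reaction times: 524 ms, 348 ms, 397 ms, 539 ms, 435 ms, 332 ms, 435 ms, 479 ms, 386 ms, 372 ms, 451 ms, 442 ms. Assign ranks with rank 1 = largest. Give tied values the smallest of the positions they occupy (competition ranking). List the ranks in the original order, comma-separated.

2, 11, 8, 1, 6, 12, 6, 3, 9, 10, 4, 5

Sorted (descending): 539, 524, 479, 451, 442, 435, 435, 397, 386, 372, 348, 332
The 2 values of 435 occupy positions 6–7 → each gets rank 6.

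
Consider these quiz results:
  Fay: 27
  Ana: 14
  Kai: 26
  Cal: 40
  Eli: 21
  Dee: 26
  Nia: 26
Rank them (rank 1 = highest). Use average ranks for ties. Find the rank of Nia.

4

Sorted (descending): 40, 27, 26, 26, 26, 21, 14
The 3 values of 26 occupy positions 3–5 → average rank 4.
Nia has value 26 → rank 4.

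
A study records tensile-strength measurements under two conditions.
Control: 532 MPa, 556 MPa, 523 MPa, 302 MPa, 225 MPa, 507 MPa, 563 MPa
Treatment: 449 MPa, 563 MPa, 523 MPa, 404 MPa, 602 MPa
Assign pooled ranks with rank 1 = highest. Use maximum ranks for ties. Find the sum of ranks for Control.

Sorted (descending): 602, 563, 563, 556, 532, 523, 523, 507, 449, 404, 302, 225
The 2 values of 563 occupy positions 2–3 → each gets rank 3.
The 2 values of 523 occupy positions 6–7 → each gets rank 7.
Control values → pooled ranks: 532→5, 556→4, 523→7, 302→11, 225→12, 507→8, 563→3
Rank sum = 5 + 4 + 7 + 11 + 12 + 8 + 3 = 50

50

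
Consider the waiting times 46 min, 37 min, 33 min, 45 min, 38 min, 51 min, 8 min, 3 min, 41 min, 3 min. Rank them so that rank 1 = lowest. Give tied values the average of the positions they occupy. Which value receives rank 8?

Sorted (ascending): 3, 3, 8, 33, 37, 38, 41, 45, 46, 51
The 2 values of 3 occupy positions 1–2 → average rank (1+2)/2 = 1.5.
Rank 8 → value 45.

45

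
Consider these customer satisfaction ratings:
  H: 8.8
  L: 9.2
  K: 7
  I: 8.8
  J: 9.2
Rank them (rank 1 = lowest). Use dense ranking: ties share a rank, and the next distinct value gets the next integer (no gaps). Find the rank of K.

Sorted (ascending): 7, 8.8, 8.8, 9.2, 9.2
The 2 values of 8.8 share dense rank 2.
The 2 values of 9.2 share dense rank 3.
Remaining distinct values take the next consecutive integers.
K has value 7 → rank 1.

1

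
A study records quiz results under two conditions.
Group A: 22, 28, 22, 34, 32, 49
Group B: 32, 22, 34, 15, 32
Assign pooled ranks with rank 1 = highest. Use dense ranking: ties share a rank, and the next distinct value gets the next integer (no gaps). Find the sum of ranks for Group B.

19

Sorted (descending): 49, 34, 34, 32, 32, 32, 28, 22, 22, 22, 15
The 2 values of 34 share dense rank 2.
The 3 values of 32 share dense rank 3.
The 3 values of 22 share dense rank 5.
Remaining distinct values take the next consecutive integers.
Group B values → pooled ranks: 32→3, 22→5, 34→2, 15→6, 32→3
Rank sum = 3 + 5 + 2 + 6 + 3 = 19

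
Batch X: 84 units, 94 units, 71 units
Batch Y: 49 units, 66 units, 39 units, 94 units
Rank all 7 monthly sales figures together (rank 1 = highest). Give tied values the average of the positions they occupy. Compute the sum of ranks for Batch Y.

19.5

Sorted (descending): 94, 94, 84, 71, 66, 49, 39
The 2 values of 94 occupy positions 1–2 → average rank (1+2)/2 = 1.5.
Batch Y values → pooled ranks: 49→6, 66→5, 39→7, 94→1.5
Rank sum = 6 + 5 + 7 + 1.5 = 19.5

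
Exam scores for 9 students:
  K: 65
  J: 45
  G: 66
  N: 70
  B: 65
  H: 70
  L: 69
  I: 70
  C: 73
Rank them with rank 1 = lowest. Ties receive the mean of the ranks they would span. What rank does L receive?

5

Sorted (ascending): 45, 65, 65, 66, 69, 70, 70, 70, 73
The 2 values of 65 occupy positions 2–3 → average rank (2+3)/2 = 2.5.
The 3 values of 70 occupy positions 6–8 → average rank 7.
L has value 69 → rank 5.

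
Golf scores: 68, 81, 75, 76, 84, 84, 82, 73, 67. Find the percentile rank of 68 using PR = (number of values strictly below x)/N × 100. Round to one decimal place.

11.1

N = 9.
Strictly below 68: 1. Equal to 68: 1.
PR = 1/9 × 100 = 11.1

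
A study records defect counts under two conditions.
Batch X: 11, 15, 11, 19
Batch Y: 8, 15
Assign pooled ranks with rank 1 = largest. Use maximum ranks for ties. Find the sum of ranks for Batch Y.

Sorted (descending): 19, 15, 15, 11, 11, 8
The 2 values of 15 occupy positions 2–3 → each gets rank 3.
The 2 values of 11 occupy positions 4–5 → each gets rank 5.
Batch Y values → pooled ranks: 8→6, 15→3
Rank sum = 6 + 3 = 9

9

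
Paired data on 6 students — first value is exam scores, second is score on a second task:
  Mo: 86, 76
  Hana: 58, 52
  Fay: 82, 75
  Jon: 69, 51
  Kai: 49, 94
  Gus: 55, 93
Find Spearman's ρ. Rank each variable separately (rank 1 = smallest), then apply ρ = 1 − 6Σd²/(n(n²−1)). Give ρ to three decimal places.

Ranks of variable 1: 6, 3, 5, 4, 1, 2
Ranks of variable 2: 4, 2, 3, 1, 6, 5
d = r₁ − r₂: 2, 1, 2, 3, -5, -3
d²: 4, 1, 4, 9, 25, 9; Σd² = 52
ρ = 1 − 6·52/(6·35) = 1 − 312/210 = -0.486

-0.486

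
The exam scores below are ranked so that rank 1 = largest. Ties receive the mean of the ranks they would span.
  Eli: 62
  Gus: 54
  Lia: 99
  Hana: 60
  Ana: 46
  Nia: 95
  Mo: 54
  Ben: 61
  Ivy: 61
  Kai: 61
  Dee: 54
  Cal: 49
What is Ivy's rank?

Sorted (descending): 99, 95, 62, 61, 61, 61, 60, 54, 54, 54, 49, 46
The 3 values of 61 occupy positions 4–6 → average rank 5.
The 3 values of 54 occupy positions 8–10 → average rank 9.
Ivy has value 61 → rank 5.

5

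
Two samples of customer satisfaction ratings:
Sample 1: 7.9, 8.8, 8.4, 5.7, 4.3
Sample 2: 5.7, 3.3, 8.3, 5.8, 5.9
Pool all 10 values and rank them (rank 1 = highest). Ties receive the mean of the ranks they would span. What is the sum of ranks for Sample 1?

23.5

Sorted (descending): 8.8, 8.4, 8.3, 7.9, 5.9, 5.8, 5.7, 5.7, 4.3, 3.3
The 2 values of 5.7 occupy positions 7–8 → average rank (7+8)/2 = 7.5.
Sample 1 values → pooled ranks: 7.9→4, 8.8→1, 8.4→2, 5.7→7.5, 4.3→9
Rank sum = 4 + 1 + 2 + 7.5 + 9 = 23.5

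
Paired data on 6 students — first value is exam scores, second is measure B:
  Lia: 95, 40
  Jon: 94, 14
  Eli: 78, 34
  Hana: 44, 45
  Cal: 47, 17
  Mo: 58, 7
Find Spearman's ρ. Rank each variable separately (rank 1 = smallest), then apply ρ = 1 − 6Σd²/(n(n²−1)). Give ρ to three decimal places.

Ranks of variable 1: 6, 5, 4, 1, 2, 3
Ranks of variable 2: 5, 2, 4, 6, 3, 1
d = r₁ − r₂: 1, 3, 0, -5, -1, 2
d²: 1, 9, 0, 25, 1, 4; Σd² = 40
ρ = 1 − 6·40/(6·35) = 1 − 240/210 = -0.143

-0.143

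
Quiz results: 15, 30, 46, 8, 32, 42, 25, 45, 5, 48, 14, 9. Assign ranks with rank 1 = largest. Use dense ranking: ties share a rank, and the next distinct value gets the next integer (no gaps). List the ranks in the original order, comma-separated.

Sorted (descending): 48, 46, 45, 42, 32, 30, 25, 15, 14, 9, 8, 5
No ties — each value takes its position as its rank.

8, 6, 2, 11, 5, 4, 7, 3, 12, 1, 9, 10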